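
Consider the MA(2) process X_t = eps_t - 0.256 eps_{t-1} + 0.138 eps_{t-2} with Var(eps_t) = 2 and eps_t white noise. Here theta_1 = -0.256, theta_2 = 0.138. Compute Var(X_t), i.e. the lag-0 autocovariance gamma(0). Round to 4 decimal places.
\gamma(0) = 2.1692

For an MA(q) process X_t = eps_t + sum_i theta_i eps_{t-i} with
Var(eps_t) = sigma^2, the variance is
  gamma(0) = sigma^2 * (1 + sum_i theta_i^2).
  sum_i theta_i^2 = (-0.256)^2 + (0.138)^2 = 0.065536 + 0.019044 = 0.08458.
  gamma(0) = 2 * (1 + 0.08458) = 2 * 1.08458 = 2.16916, which rounds to 2.1692.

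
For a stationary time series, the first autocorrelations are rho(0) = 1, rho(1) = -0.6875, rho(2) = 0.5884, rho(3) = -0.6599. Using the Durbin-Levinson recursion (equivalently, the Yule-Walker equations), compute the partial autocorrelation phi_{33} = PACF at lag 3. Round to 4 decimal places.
\phi_{33} = -0.3850

The PACF at lag k is phi_{kk}, the last component of the solution
to the Yule-Walker system G_k phi = r_k where
  (G_k)_{ij} = rho(|i - j|), (r_k)_i = rho(i), i,j = 1..k.
Equivalently, Durbin-Levinson gives phi_{kk} iteratively:
  phi_{11} = rho(1)
  phi_{kk} = [rho(k) - sum_{j=1..k-1} phi_{k-1,j} rho(k-j)]
            / [1 - sum_{j=1..k-1} phi_{k-1,j} rho(j)],
  phi_{k,j} = phi_{k-1,j} - phi_{kk} phi_{k-1,k-j},  j = 1..k-1.
Step k = 1:
  phi_11 = rho(1) = -0.6875.
Step k = 2:
  phi_22 = [rho(2) - phi_11 rho(1)] / [1 - phi_11 rho(1)] = [0.5884 - (-0.6875)(-0.6875)] / [1 - (-0.6875)(-0.6875)]
         = 0.11574375 / 0.52734375 = 0.219484.
  Update: phi_21 = phi_11 - phi_22 phi_11 = -0.6875 - (0.219484)(-0.6875) = -0.536604.
Step k = 3:
  phi_33 = [rho(3) - phi_21 rho(2) - phi_22 rho(1)] / [1 - phi_21 rho(1) - phi_22 rho(2)]
    numerator   = -0.6599 - (-0.536604)(0.5884) - (0.219484)(-0.6875) = -0.19326639
    denominator = 1 - (-0.536604)(-0.6875) - (0.219484)(0.5884) = 0.5019398
  phi_33 = -0.19326639 / 0.5019398 = -0.385.
Therefore phi_{33} = -0.3850.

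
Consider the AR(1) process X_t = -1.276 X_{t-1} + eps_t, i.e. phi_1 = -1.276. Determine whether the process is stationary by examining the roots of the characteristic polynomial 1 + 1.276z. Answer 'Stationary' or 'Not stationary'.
\text{Not stationary}

The AR(p) characteristic polynomial is P(z) = 1 + 1.276z.
Stationarity requires all roots to lie outside the unit circle, i.e. |z| > 1 for every root.
This is linear in z: 1 + (1.276) z = 0  =>  z = -1/(1.276) = -0.783699,  |z| = 0.783699.
Moduli of all roots: 0.7837.
All moduli strictly greater than 1? No.
Verdict: Not stationary.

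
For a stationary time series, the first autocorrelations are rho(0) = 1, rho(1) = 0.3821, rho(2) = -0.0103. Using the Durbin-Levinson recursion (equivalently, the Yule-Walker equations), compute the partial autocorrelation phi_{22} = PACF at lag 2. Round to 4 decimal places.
\phi_{22} = -0.1830

The PACF at lag k is phi_{kk}, the last component of the solution
to the Yule-Walker system G_k phi = r_k where
  (G_k)_{ij} = rho(|i - j|), (r_k)_i = rho(i), i,j = 1..k.
Equivalently, Durbin-Levinson gives phi_{kk} iteratively:
  phi_{11} = rho(1)
  phi_{kk} = [rho(k) - sum_{j=1..k-1} phi_{k-1,j} rho(k-j)]
            / [1 - sum_{j=1..k-1} phi_{k-1,j} rho(j)],
  phi_{k,j} = phi_{k-1,j} - phi_{kk} phi_{k-1,k-j},  j = 1..k-1.
Step k = 1:
  phi_11 = rho(1) = 0.3821.
Step k = 2:
  phi_22 = [rho(2) - phi_11 rho(1)] / [1 - phi_11 rho(1)] = [-0.0103 - (0.3821)(0.3821)] / [1 - (0.3821)(0.3821)]
         = -0.15630041 / 0.85399959 = -0.183.
Therefore phi_{22} = -0.1830.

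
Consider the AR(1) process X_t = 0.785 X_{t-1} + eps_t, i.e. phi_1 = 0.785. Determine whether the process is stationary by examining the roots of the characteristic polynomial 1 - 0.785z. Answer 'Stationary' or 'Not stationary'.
\text{Stationary}

The AR(p) characteristic polynomial is P(z) = 1 - 0.785z.
Stationarity requires all roots to lie outside the unit circle, i.e. |z| > 1 for every root.
This is linear in z: 1 + (-0.785) z = 0  =>  z = -1/(-0.785) = 1.273885,  |z| = 1.273885.
Moduli of all roots: 1.2739.
All moduli strictly greater than 1? Yes.
Verdict: Stationary.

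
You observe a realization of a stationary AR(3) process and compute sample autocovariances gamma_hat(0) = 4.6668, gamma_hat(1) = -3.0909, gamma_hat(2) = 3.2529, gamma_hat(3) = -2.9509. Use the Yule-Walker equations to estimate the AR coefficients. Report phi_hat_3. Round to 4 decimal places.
\hat\phi_{3} = -0.1770

The Yule-Walker equations for an AR(p) process read, in matrix form,
  Gamma_p phi = r_p,   with   (Gamma_p)_{ij} = gamma(|i - j|),
                       (r_p)_i = gamma(i),   i,j = 1..p.
Substitute the sample gammas (Toeplitz matrix and right-hand side of size 3):
  Gamma_p = [[4.6668, -3.0909, 3.2529], [-3.0909, 4.6668, -3.0909], [3.2529, -3.0909, 4.6668]]
  r_p     = [-3.0909, 3.2529, -2.9509]
Written out (R1..R3):
  (R1) 4.6668 phi_1 - 3.0909 phi_2 + 3.2529 phi_3 = -3.0909
  (R2) -3.0909 phi_1 + 4.6668 phi_2 - 3.0909 phi_3 = 3.2529
  (R3) 3.2529 phi_1 - 3.0909 phi_2 + 4.6668 phi_3 = -2.9509
Gaussian elimination:
  R2 <- R2 - (-3.0909/4.6668) R1 = R2 - (-0.662317) R1:  2.619645 phi_2 - 0.93645 phi_3 = 1.205745
  R3 <- R3 - (3.2529/4.6668) R1 = R3 - (0.69703) R1:  -0.93645 phi_2 + 2.399431 phi_3 = -0.79645
  R3 <- R3 - (-0.93645/2.619645) R2 = R3 - (-0.357472) R2:  2.064676 phi_3 = -0.36543
Back-substitution:
  phi_hat_3 = -0.36543 / 2.064676 = -0.176991
  phi_hat_2 = (1.205745 - (-0.93645)(-0.176991)) / 2.619645 = 0.397001
  phi_hat_1 = (-3.0909 - (-3.0909)(0.397001) - (3.2529)(-0.176991)) / 4.6668 = -0.276008
So phi_hat = [-0.2760, 0.3970, -0.1770].
Therefore phi_hat_3 = -0.1770.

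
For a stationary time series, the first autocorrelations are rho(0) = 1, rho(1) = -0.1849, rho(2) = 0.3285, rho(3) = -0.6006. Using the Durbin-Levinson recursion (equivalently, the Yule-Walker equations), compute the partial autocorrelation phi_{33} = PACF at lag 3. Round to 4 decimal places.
\phi_{33} = -0.5730

The PACF at lag k is phi_{kk}, the last component of the solution
to the Yule-Walker system G_k phi = r_k where
  (G_k)_{ij} = rho(|i - j|), (r_k)_i = rho(i), i,j = 1..k.
Equivalently, Durbin-Levinson gives phi_{kk} iteratively:
  phi_{11} = rho(1)
  phi_{kk} = [rho(k) - sum_{j=1..k-1} phi_{k-1,j} rho(k-j)]
            / [1 - sum_{j=1..k-1} phi_{k-1,j} rho(j)],
  phi_{k,j} = phi_{k-1,j} - phi_{kk} phi_{k-1,k-j},  j = 1..k-1.
Step k = 1:
  phi_11 = rho(1) = -0.1849.
Step k = 2:
  phi_22 = [rho(2) - phi_11 rho(1)] / [1 - phi_11 rho(1)] = [0.3285 - (-0.1849)(-0.1849)] / [1 - (-0.1849)(-0.1849)]
         = 0.29431199 / 0.96581199 = 0.30473.
  Update: phi_21 = phi_11 - phi_22 phi_11 = -0.1849 - (0.30473)(-0.1849) = -0.128555.
Step k = 3:
  phi_33 = [rho(3) - phi_21 rho(2) - phi_22 rho(1)] / [1 - phi_21 rho(1) - phi_22 rho(2)]
    numerator   = -0.6006 - (-0.128555)(0.3285) - (0.30473)(-0.1849) = -0.50202495
    denominator = 1 - (-0.128555)(-0.1849) - (0.30473)(0.3285) = 0.87612627
  phi_33 = -0.50202495 / 0.87612627 = -0.573.
Therefore phi_{33} = -0.5730.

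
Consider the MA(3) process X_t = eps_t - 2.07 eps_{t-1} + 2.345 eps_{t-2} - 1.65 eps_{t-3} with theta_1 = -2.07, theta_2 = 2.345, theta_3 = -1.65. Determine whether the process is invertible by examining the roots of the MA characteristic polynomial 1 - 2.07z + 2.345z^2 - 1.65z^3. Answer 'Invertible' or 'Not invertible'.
\text{Not invertible}

The MA(q) characteristic polynomial is P(z) = 1 - 2.07z + 2.345z^2 - 1.65z^3.
Invertibility requires all roots to lie outside the unit circle, i.e. |z| > 1 for every root.
Degree 3: look for a simple real root z0 first, then factor out (1 - z/z0) and solve the remaining quadratic.
Testing z0 = 0.8: P(0.8) = 1 + (-2.07)(0.8) + (2.345)(0.8)^2 + (-1.65)(0.8)^3
  = 1 + (-1.656) + (1.5008) + (-0.8448) = 0.  So z_0 = 0.8 is a root, |z_0| = 0.8.
Divide out the factor (1 - 1.25 z) = (1 - z/z0) (since 1/z0 = 1.25):
  P(z) = (1 - 1.25 z)(1 + (-0.82) z + (1.32) z^2)
  [check: z-coef -0.82 - (1.25) = -2.07; z^2-coef 1.32 - (1.25)(-0.82) = 2.345; z^3-coef -(1.25)(1.32) = -1.65.]
Remaining roots from the quadratic factor 1 + (-0.82) z + (1.32) z^2:
  Set 1 + (-0.82) z + (1.32) z^2 = 0, i.e. a z^2 + b z + c = 0 with a = 1.32, b = -0.82, c = 1.
  Discriminant D = b^2 - 4ac = (-0.82)^2 - 4*(1.32)*1 = 0.6724 - (5.28) = -4.6076.
  D < 0, so the roots are the complex-conjugate pair z = (-b +/- i sqrt(-D)) / (2a) = 0.3106 +/- 0.8131i.
  For a conjugate pair |z|^2 = z * conj(z) = (product of roots) = c/a = 1/(1.32) = 0.757576, so |z| = sqrt(0.757576) = 0.8704 for both roots.
Moduli of all roots: 0.8000, 0.8704, 0.8704.
All moduli strictly greater than 1? No.
Verdict: Not invertible.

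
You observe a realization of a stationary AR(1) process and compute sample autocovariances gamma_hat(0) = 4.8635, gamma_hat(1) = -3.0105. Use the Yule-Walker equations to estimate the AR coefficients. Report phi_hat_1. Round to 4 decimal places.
\hat\phi_{1} = -0.6190

The Yule-Walker equations for an AR(p) process read, in matrix form,
  Gamma_p phi = r_p,   with   (Gamma_p)_{ij} = gamma(|i - j|),
                       (r_p)_i = gamma(i),   i,j = 1..p.
Substitute the sample gammas (Toeplitz matrix and right-hand side of size 1):
  Gamma_p = [[4.8635]]
  r_p     = [-3.0105]
With p = 1 this is the single equation gamma(0) phi_1 = gamma(1):
  phi_hat_1 = gamma(1) / gamma(0) = -3.0105 / 4.8635 = -0.6190.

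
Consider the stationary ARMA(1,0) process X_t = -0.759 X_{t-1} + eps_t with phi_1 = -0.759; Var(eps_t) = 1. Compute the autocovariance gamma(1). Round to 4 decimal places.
\gamma(1) = -1.7904

Multiply the model equation by X_{t-k} and take expectations. With theta_0 = psi_0 = 1 and psi_j the MA(infinity) weights, this gives
  gamma(k) - sum_i phi_i gamma(k-i) = c_k,
  c_k = sigma^2 * sum_{j=k..q} theta_j psi_{j-k}   (c_k = 0 for k > q),
using gamma(-m) = gamma(m).
Pure AR (q = 0): c_0 = sigma^2 = 1, c_k = 0 for k >= 1.
Equations for k = 0 and k = 1 (AR order 1):
  gamma(0) = phi_1 gamma(1) + c_0
  gamma(1) = phi_1 gamma(0) + c_1
Substituting the second into the first: gamma(0) (1 - phi_1^2) = c_0 + phi_1 c_1, so
  gamma(0) = c_0 / (1 - phi_1^2) = 1 / (1 - (-0.759)^2) = 1 / 0.423919 = 2.358941.
  gamma(1) = phi_1 gamma(0) = (-0.759)(2.358941) = -1.790436.
Therefore gamma(1) = -1.7904 (to 4 decimal places).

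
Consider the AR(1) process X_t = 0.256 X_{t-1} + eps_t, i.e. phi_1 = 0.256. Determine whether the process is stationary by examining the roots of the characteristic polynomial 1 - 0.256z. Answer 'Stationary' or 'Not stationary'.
\text{Stationary}

The AR(p) characteristic polynomial is P(z) = 1 - 0.256z.
Stationarity requires all roots to lie outside the unit circle, i.e. |z| > 1 for every root.
This is linear in z: 1 + (-0.256) z = 0  =>  z = -1/(-0.256) = 3.90625,  |z| = 3.90625.
Moduli of all roots: 3.9062.
All moduli strictly greater than 1? Yes.
Verdict: Stationary.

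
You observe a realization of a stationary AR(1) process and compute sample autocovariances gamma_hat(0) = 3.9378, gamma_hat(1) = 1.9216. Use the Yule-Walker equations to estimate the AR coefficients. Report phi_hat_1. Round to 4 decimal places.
\hat\phi_{1} = 0.4880

The Yule-Walker equations for an AR(p) process read, in matrix form,
  Gamma_p phi = r_p,   with   (Gamma_p)_{ij} = gamma(|i - j|),
                       (r_p)_i = gamma(i),   i,j = 1..p.
Substitute the sample gammas (Toeplitz matrix and right-hand side of size 1):
  Gamma_p = [[3.9378]]
  r_p     = [1.9216]
With p = 1 this is the single equation gamma(0) phi_1 = gamma(1):
  phi_hat_1 = gamma(1) / gamma(0) = 1.9216 / 3.9378 = 0.4880.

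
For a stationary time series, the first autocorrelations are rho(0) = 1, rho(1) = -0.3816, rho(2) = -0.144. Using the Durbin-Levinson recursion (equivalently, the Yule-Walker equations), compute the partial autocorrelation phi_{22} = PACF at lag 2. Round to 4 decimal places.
\phi_{22} = -0.3390

The PACF at lag k is phi_{kk}, the last component of the solution
to the Yule-Walker system G_k phi = r_k where
  (G_k)_{ij} = rho(|i - j|), (r_k)_i = rho(i), i,j = 1..k.
Equivalently, Durbin-Levinson gives phi_{kk} iteratively:
  phi_{11} = rho(1)
  phi_{kk} = [rho(k) - sum_{j=1..k-1} phi_{k-1,j} rho(k-j)]
            / [1 - sum_{j=1..k-1} phi_{k-1,j} rho(j)],
  phi_{k,j} = phi_{k-1,j} - phi_{kk} phi_{k-1,k-j},  j = 1..k-1.
Step k = 1:
  phi_11 = rho(1) = -0.3816.
Step k = 2:
  phi_22 = [rho(2) - phi_11 rho(1)] / [1 - phi_11 rho(1)] = [-0.144 - (-0.3816)(-0.3816)] / [1 - (-0.3816)(-0.3816)]
         = -0.28961856 / 0.85438144 = -0.339.
Therefore phi_{22} = -0.3390.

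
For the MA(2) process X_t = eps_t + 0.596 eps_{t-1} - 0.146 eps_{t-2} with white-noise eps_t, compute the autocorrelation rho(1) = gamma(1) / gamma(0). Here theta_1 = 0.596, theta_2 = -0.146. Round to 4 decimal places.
\rho(1) = 0.3698

For an MA(q) process with theta_0 = 1, the autocovariance is
  gamma(k) = sigma^2 * sum_{i=0..q-k} theta_i * theta_{i+k},
and rho(k) = gamma(k) / gamma(0). Sigma^2 cancels.
  numerator   = (1)*(0.596) + (0.596)*(-0.146) = 0.508984.
  denominator = (1)^2 + (0.596)^2 + (-0.146)^2 = 1.376532.
  rho(1) = 0.508984 / 1.376532 = 0.3698.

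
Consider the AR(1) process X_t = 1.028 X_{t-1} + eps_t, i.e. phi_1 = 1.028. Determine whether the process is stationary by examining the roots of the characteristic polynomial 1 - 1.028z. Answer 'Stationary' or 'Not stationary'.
\text{Not stationary}

The AR(p) characteristic polynomial is P(z) = 1 - 1.028z.
Stationarity requires all roots to lie outside the unit circle, i.e. |z| > 1 for every root.
This is linear in z: 1 + (-1.028) z = 0  =>  z = -1/(-1.028) = 0.972763,  |z| = 0.972763.
Moduli of all roots: 0.9728.
All moduli strictly greater than 1? No.
Verdict: Not stationary.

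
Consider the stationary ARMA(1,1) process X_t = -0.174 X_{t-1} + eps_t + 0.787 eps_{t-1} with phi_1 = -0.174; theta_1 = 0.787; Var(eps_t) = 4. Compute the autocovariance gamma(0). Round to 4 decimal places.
\gamma(0) = 5.5500

Multiply the model equation by X_{t-k} and take expectations. With theta_0 = psi_0 = 1 and psi_j the MA(infinity) weights, this gives
  gamma(k) - sum_i phi_i gamma(k-i) = c_k,
  c_k = sigma^2 * sum_{j=k..q} theta_j psi_{j-k}   (c_k = 0 for k > q),
using gamma(-m) = gamma(m).
psi-weights needed (psi_j = theta_j + sum_i phi_i psi_{j-i}):
  psi_1 = theta_1 + phi_1 = 0.787 + (-0.174) = 0.613
Right-hand sides:
  c_0 = sigma^2 (1 + theta_1 psi_1) = 4 * (1 + (0.787)(0.613)) = 4 * 1.482431 = 5.929724
  c_1 = sigma^2 theta_1 = 4 * (0.787) = 3.148
  c_2 = 0
Equations for k = 0 and k = 1 (AR order 1):
  gamma(0) = phi_1 gamma(1) + c_0
  gamma(1) = phi_1 gamma(0) + c_1
Substituting the second into the first: gamma(0) (1 - phi_1^2) = c_0 + phi_1 c_1, so
  gamma(0) = (c_0 + phi_1 c_1) / (1 - phi_1^2) = (5.929724 + (-0.174)(3.148)) / (1 - (-0.174)^2) = 5.381972 / 0.969724 = 5.550004.
Therefore gamma(0) = 5.5500 (to 4 decimal places).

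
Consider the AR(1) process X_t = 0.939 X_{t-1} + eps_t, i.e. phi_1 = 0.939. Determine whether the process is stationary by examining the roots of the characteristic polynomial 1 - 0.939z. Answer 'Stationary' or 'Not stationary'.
\text{Stationary}

The AR(p) characteristic polynomial is P(z) = 1 - 0.939z.
Stationarity requires all roots to lie outside the unit circle, i.e. |z| > 1 for every root.
This is linear in z: 1 + (-0.939) z = 0  =>  z = -1/(-0.939) = 1.064963,  |z| = 1.064963.
Moduli of all roots: 1.0650.
All moduli strictly greater than 1? Yes.
Verdict: Stationary.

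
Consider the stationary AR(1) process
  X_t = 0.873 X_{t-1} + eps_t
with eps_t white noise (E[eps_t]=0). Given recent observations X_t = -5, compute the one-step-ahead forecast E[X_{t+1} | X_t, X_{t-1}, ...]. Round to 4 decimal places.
E[X_{t+1} \mid \mathcal F_t] = -4.3650

For an AR(p) model X_t = c + sum_i phi_i X_{t-i} + eps_t, the
one-step-ahead conditional mean is
  E[X_{t+1} | X_t, ...] = c + sum_i phi_i X_{t+1-i}.
Substitute known values:
  E[X_{t+1} | ...] = (0.873) * (-5)
                   = -4.3650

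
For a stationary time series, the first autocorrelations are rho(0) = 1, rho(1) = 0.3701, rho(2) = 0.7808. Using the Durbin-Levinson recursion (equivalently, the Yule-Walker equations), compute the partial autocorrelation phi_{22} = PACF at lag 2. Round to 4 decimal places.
\phi_{22} = 0.7460

The PACF at lag k is phi_{kk}, the last component of the solution
to the Yule-Walker system G_k phi = r_k where
  (G_k)_{ij} = rho(|i - j|), (r_k)_i = rho(i), i,j = 1..k.
Equivalently, Durbin-Levinson gives phi_{kk} iteratively:
  phi_{11} = rho(1)
  phi_{kk} = [rho(k) - sum_{j=1..k-1} phi_{k-1,j} rho(k-j)]
            / [1 - sum_{j=1..k-1} phi_{k-1,j} rho(j)],
  phi_{k,j} = phi_{k-1,j} - phi_{kk} phi_{k-1,k-j},  j = 1..k-1.
Step k = 1:
  phi_11 = rho(1) = 0.3701.
Step k = 2:
  phi_22 = [rho(2) - phi_11 rho(1)] / [1 - phi_11 rho(1)] = [0.7808 - (0.3701)(0.3701)] / [1 - (0.3701)(0.3701)]
         = 0.64382599 / 0.86302599 = 0.746.
Therefore phi_{22} = 0.7460.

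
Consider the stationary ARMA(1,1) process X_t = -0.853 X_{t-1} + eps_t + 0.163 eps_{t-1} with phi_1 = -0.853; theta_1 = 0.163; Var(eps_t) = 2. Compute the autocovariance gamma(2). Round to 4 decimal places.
\gamma(2) = 3.7207

Multiply the model equation by X_{t-k} and take expectations. With theta_0 = psi_0 = 1 and psi_j the MA(infinity) weights, this gives
  gamma(k) - sum_i phi_i gamma(k-i) = c_k,
  c_k = sigma^2 * sum_{j=k..q} theta_j psi_{j-k}   (c_k = 0 for k > q),
using gamma(-m) = gamma(m).
psi-weights needed (psi_j = theta_j + sum_i phi_i psi_{j-i}):
  psi_1 = theta_1 + phi_1 = 0.163 + (-0.853) = -0.69
Right-hand sides:
  c_0 = sigma^2 (1 + theta_1 psi_1) = 2 * (1 + (0.163)(-0.69)) = 2 * 0.88753 = 1.77506
  c_1 = sigma^2 theta_1 = 2 * (0.163) = 0.326
  c_2 = 0
Equations for k = 0 and k = 1 (AR order 1):
  gamma(0) = phi_1 gamma(1) + c_0
  gamma(1) = phi_1 gamma(0) + c_1
Substituting the second into the first: gamma(0) (1 - phi_1^2) = c_0 + phi_1 c_1, so
  gamma(0) = (c_0 + phi_1 c_1) / (1 - phi_1^2) = (1.77506 + (-0.853)(0.326)) / (1 - (-0.853)^2) = 1.496982 / 0.272391 = 5.49571.
  gamma(1) = phi_1 gamma(0) + c_1 = (-0.853)(5.49571) + (0.326) = -4.361841.
For k = 2 (> q): gamma(2) = phi_1 gamma(1) = (-0.853)(-4.361841) = 3.72065.
Therefore gamma(2) = 3.7207 (to 4 decimal places).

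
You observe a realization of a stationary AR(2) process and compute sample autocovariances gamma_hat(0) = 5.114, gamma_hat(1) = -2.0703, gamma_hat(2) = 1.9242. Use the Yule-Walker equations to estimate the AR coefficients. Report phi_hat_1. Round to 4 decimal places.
\hat\phi_{1} = -0.3020

The Yule-Walker equations for an AR(p) process read, in matrix form,
  Gamma_p phi = r_p,   with   (Gamma_p)_{ij} = gamma(|i - j|),
                       (r_p)_i = gamma(i),   i,j = 1..p.
Substitute the sample gammas (Toeplitz matrix and right-hand side of size 2):
  Gamma_p = [[5.114, -2.0703], [-2.0703, 5.114]]
  r_p     = [-2.0703, 1.9242]
Written out:
  5.114 phi_1 - 2.0703 phi_2 = -2.0703
  -2.0703 phi_1 + 5.114 phi_2 = 1.9242
Solve by Cramer's rule:
  det = gamma(0)^2 - gamma(1)^2 = (5.114)^2 - (-2.0703)^2 = 26.152996 - 4.28614209 = 21.86685391
  phi_hat_1 = [gamma(1) gamma(0) - gamma(1) gamma(2)] / det = [(-2.0703)(5.114) - (-2.0703)(1.9242)] / 21.86685391 = -6.60384294 / 21.86685391 = -0.302
  phi_hat_2 = [gamma(0) gamma(2) - gamma(1)^2] / det = [(5.114)(1.9242) - (-2.0703)^2] / 21.86685391 = 5.55421671 / 21.86685391 = 0.254
So phi_hat = [-0.3020, 0.2540].
Therefore phi_hat_1 = -0.3020.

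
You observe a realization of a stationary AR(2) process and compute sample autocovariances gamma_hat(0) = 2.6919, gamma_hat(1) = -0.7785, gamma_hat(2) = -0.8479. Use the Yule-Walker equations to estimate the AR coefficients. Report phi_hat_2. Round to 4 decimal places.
\hat\phi_{2} = -0.4350

The Yule-Walker equations for an AR(p) process read, in matrix form,
  Gamma_p phi = r_p,   with   (Gamma_p)_{ij} = gamma(|i - j|),
                       (r_p)_i = gamma(i),   i,j = 1..p.
Substitute the sample gammas (Toeplitz matrix and right-hand side of size 2):
  Gamma_p = [[2.6919, -0.7785], [-0.7785, 2.6919]]
  r_p     = [-0.7785, -0.8479]
Written out:
  2.6919 phi_1 - 0.7785 phi_2 = -0.7785
  -0.7785 phi_1 + 2.6919 phi_2 = -0.8479
Solve by Cramer's rule:
  det = gamma(0)^2 - gamma(1)^2 = (2.6919)^2 - (-0.7785)^2 = 7.24632561 - 0.60606225 = 6.64026336
  phi_hat_1 = [gamma(1) gamma(0) - gamma(1) gamma(2)] / det = [(-0.7785)(2.6919) - (-0.7785)(-0.8479)] / 6.64026336 = -2.7557343 / 6.64026336 = -0.415
  phi_hat_2 = [gamma(0) gamma(2) - gamma(1)^2] / det = [(2.6919)(-0.8479) - (-0.7785)^2] / 6.64026336 = -2.88852426 / 6.64026336 = -0.435
So phi_hat = [-0.4150, -0.4350].
Therefore phi_hat_2 = -0.4350.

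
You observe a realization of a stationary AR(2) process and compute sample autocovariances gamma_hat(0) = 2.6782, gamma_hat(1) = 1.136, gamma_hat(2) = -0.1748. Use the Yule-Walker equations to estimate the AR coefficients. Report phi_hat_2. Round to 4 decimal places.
\hat\phi_{2} = -0.2990

The Yule-Walker equations for an AR(p) process read, in matrix form,
  Gamma_p phi = r_p,   with   (Gamma_p)_{ij} = gamma(|i - j|),
                       (r_p)_i = gamma(i),   i,j = 1..p.
Substitute the sample gammas (Toeplitz matrix and right-hand side of size 2):
  Gamma_p = [[2.6782, 1.136], [1.136, 2.6782]]
  r_p     = [1.136, -0.1748]
Written out:
  2.6782 phi_1 + 1.136 phi_2 = 1.136
  1.136 phi_1 + 2.6782 phi_2 = -0.1748
Solve by Cramer's rule:
  det = gamma(0)^2 - gamma(1)^2 = (2.6782)^2 - (1.136)^2 = 7.17275524 - 1.290496 = 5.88225924
  phi_hat_1 = [gamma(1) gamma(0) - gamma(1) gamma(2)] / det = [(1.136)(2.6782) - (1.136)(-0.1748)] / 5.88225924 = 3.241008 / 5.88225924 = 0.551
  phi_hat_2 = [gamma(0) gamma(2) - gamma(1)^2] / det = [(2.6782)(-0.1748) - (1.136)^2] / 5.88225924 = -1.75864536 / 5.88225924 = -0.299
So phi_hat = [0.5510, -0.2990].
Therefore phi_hat_2 = -0.2990.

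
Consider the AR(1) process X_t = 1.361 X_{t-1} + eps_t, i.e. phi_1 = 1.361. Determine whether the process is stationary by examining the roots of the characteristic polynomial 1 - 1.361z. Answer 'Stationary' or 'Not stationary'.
\text{Not stationary}

The AR(p) characteristic polynomial is P(z) = 1 - 1.361z.
Stationarity requires all roots to lie outside the unit circle, i.e. |z| > 1 for every root.
This is linear in z: 1 + (-1.361) z = 0  =>  z = -1/(-1.361) = 0.734754,  |z| = 0.734754.
Moduli of all roots: 0.7348.
All moduli strictly greater than 1? No.
Verdict: Not stationary.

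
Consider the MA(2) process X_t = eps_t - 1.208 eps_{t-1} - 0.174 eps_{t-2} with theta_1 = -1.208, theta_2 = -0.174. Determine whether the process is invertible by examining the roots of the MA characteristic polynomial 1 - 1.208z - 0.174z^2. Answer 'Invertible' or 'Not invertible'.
\text{Not invertible}

The MA(q) characteristic polynomial is P(z) = 1 - 1.208z - 0.174z^2.
Invertibility requires all roots to lie outside the unit circle, i.e. |z| > 1 for every root.
Set 1 + (-1.208) z + (-0.174) z^2 = 0, i.e. a z^2 + b z + c = 0 with a = -0.174, b = -1.208, c = 1.
Discriminant D = b^2 - 4ac = (-1.208)^2 - 4*(-0.174)*1 = 1.459264 - (-0.696) = 2.155264.
D >= 0, so the roots are real: z = (-b +/- sqrt(D)) / (2a) = (1.208 +/- 1.468082) / (-0.348).
  z_1 = (1.208 + 1.468082) / (-0.348) = -7.6899,   |z_1| = 7.6899.
  z_2 = (1.208 - 1.468082) / (-0.348) = 0.7474,   |z_2| = 0.7474.
Moduli of all roots: 7.6899, 0.7474.
All moduli strictly greater than 1? No.
Verdict: Not invertible.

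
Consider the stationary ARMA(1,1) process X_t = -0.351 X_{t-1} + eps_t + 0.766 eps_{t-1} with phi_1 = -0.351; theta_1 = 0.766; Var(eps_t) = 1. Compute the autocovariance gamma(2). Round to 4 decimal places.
\gamma(2) = -0.1215

Multiply the model equation by X_{t-k} and take expectations. With theta_0 = psi_0 = 1 and psi_j the MA(infinity) weights, this gives
  gamma(k) - sum_i phi_i gamma(k-i) = c_k,
  c_k = sigma^2 * sum_{j=k..q} theta_j psi_{j-k}   (c_k = 0 for k > q),
using gamma(-m) = gamma(m).
psi-weights needed (psi_j = theta_j + sum_i phi_i psi_{j-i}):
  psi_1 = theta_1 + phi_1 = 0.766 + (-0.351) = 0.415
Right-hand sides:
  c_0 = sigma^2 (1 + theta_1 psi_1) = 1 * (1 + (0.766)(0.415)) = 1 * 1.31789 = 1.31789
  c_1 = sigma^2 theta_1 = 1 * (0.766) = 0.766
  c_2 = 0
Equations for k = 0 and k = 1 (AR order 1):
  gamma(0) = phi_1 gamma(1) + c_0
  gamma(1) = phi_1 gamma(0) + c_1
Substituting the second into the first: gamma(0) (1 - phi_1^2) = c_0 + phi_1 c_1, so
  gamma(0) = (c_0 + phi_1 c_1) / (1 - phi_1^2) = (1.31789 + (-0.351)(0.766)) / (1 - (-0.351)^2) = 1.049024 / 0.876799 = 1.196425.
  gamma(1) = phi_1 gamma(0) + c_1 = (-0.351)(1.196425) + (0.766) = 0.346055.
For k = 2 (> q): gamma(2) = phi_1 gamma(1) = (-0.351)(0.346055) = -0.121465.
Therefore gamma(2) = -0.1215 (to 4 decimal places).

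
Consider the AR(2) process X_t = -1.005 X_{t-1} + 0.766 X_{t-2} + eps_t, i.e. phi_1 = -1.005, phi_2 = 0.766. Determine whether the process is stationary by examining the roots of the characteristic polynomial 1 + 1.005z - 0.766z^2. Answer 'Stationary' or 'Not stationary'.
\text{Not stationary}

The AR(p) characteristic polynomial is P(z) = 1 + 1.005z - 0.766z^2.
Stationarity requires all roots to lie outside the unit circle, i.e. |z| > 1 for every root.
Set 1 + (1.005) z + (-0.766) z^2 = 0, i.e. a z^2 + b z + c = 0 with a = -0.766, b = 1.005, c = 1.
Discriminant D = b^2 - 4ac = (1.005)^2 - 4*(-0.766)*1 = 1.010025 - (-3.064) = 4.074025.
D >= 0, so the roots are real: z = (-b +/- sqrt(D)) / (2a) = (-1.005 +/- 2.018421) / (-1.532).
  z_1 = (-1.005 + 2.018421) / (-1.532) = -0.6615,   |z_1| = 0.6615.
  z_2 = (-1.005 - 2.018421) / (-1.532) = 1.9735,   |z_2| = 1.9735.
Moduli of all roots: 0.6615, 1.9735.
All moduli strictly greater than 1? No.
Verdict: Not stationary.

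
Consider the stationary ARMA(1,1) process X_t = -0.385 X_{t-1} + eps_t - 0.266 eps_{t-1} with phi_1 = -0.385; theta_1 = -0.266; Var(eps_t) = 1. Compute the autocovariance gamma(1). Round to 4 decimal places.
\gamma(1) = -0.8426

Multiply the model equation by X_{t-k} and take expectations. With theta_0 = psi_0 = 1 and psi_j the MA(infinity) weights, this gives
  gamma(k) - sum_i phi_i gamma(k-i) = c_k,
  c_k = sigma^2 * sum_{j=k..q} theta_j psi_{j-k}   (c_k = 0 for k > q),
using gamma(-m) = gamma(m).
psi-weights needed (psi_j = theta_j + sum_i phi_i psi_{j-i}):
  psi_1 = theta_1 + phi_1 = -0.266 + (-0.385) = -0.651
Right-hand sides:
  c_0 = sigma^2 (1 + theta_1 psi_1) = 1 * (1 + (-0.266)(-0.651)) = 1 * 1.173166 = 1.173166
  c_1 = sigma^2 theta_1 = 1 * (-0.266) = -0.266
  c_2 = 0
Equations for k = 0 and k = 1 (AR order 1):
  gamma(0) = phi_1 gamma(1) + c_0
  gamma(1) = phi_1 gamma(0) + c_1
Substituting the second into the first: gamma(0) (1 - phi_1^2) = c_0 + phi_1 c_1, so
  gamma(0) = (c_0 + phi_1 c_1) / (1 - phi_1^2) = (1.173166 + (-0.385)(-0.266)) / (1 - (-0.385)^2) = 1.275576 / 0.851775 = 1.49755.
  gamma(1) = phi_1 gamma(0) + c_1 = (-0.385)(1.49755) + (-0.266) = -0.842557.
Therefore gamma(1) = -0.8426 (to 4 decimal places).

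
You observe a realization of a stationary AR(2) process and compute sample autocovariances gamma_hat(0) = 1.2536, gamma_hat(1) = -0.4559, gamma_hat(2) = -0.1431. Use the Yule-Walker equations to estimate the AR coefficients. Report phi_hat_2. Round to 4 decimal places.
\hat\phi_{2} = -0.2840

The Yule-Walker equations for an AR(p) process read, in matrix form,
  Gamma_p phi = r_p,   with   (Gamma_p)_{ij} = gamma(|i - j|),
                       (r_p)_i = gamma(i),   i,j = 1..p.
Substitute the sample gammas (Toeplitz matrix and right-hand side of size 2):
  Gamma_p = [[1.2536, -0.4559], [-0.4559, 1.2536]]
  r_p     = [-0.4559, -0.1431]
Written out:
  1.2536 phi_1 - 0.4559 phi_2 = -0.4559
  -0.4559 phi_1 + 1.2536 phi_2 = -0.1431
Solve by Cramer's rule:
  det = gamma(0)^2 - gamma(1)^2 = (1.2536)^2 - (-0.4559)^2 = 1.57151296 - 0.20784481 = 1.36366815
  phi_hat_1 = [gamma(1) gamma(0) - gamma(1) gamma(2)] / det = [(-0.4559)(1.2536) - (-0.4559)(-0.1431)] / 1.36366815 = -0.63675553 / 1.36366815 = -0.4669
  phi_hat_2 = [gamma(0) gamma(2) - gamma(1)^2] / det = [(1.2536)(-0.1431) - (-0.4559)^2] / 1.36366815 = -0.38723497 / 1.36366815 = -0.284
So phi_hat = [-0.4669, -0.2840].
Therefore phi_hat_2 = -0.2840.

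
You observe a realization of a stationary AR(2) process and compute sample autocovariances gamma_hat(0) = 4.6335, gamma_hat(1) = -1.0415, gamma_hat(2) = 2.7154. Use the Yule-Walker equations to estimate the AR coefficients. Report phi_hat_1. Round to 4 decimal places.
\hat\phi_{1} = -0.0980

The Yule-Walker equations for an AR(p) process read, in matrix form,
  Gamma_p phi = r_p,   with   (Gamma_p)_{ij} = gamma(|i - j|),
                       (r_p)_i = gamma(i),   i,j = 1..p.
Substitute the sample gammas (Toeplitz matrix and right-hand side of size 2):
  Gamma_p = [[4.6335, -1.0415], [-1.0415, 4.6335]]
  r_p     = [-1.0415, 2.7154]
Written out:
  4.6335 phi_1 - 1.0415 phi_2 = -1.0415
  -1.0415 phi_1 + 4.6335 phi_2 = 2.7154
Solve by Cramer's rule:
  det = gamma(0)^2 - gamma(1)^2 = (4.6335)^2 - (-1.0415)^2 = 21.46932225 - 1.08472225 = 20.3846
  phi_hat_1 = [gamma(1) gamma(0) - gamma(1) gamma(2)] / det = [(-1.0415)(4.6335) - (-1.0415)(2.7154)] / 20.3846 = -1.99770115 / 20.3846 = -0.098
  phi_hat_2 = [gamma(0) gamma(2) - gamma(1)^2] / det = [(4.6335)(2.7154) - (-1.0415)^2] / 20.3846 = 11.49708365 / 20.3846 = 0.564
So phi_hat = [-0.0980, 0.5640].
Therefore phi_hat_1 = -0.0980.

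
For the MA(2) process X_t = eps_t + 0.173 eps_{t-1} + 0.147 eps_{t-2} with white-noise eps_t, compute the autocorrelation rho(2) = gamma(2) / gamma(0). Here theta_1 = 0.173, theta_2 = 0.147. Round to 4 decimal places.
\rho(2) = 0.1398

For an MA(q) process with theta_0 = 1, the autocovariance is
  gamma(k) = sigma^2 * sum_{i=0..q-k} theta_i * theta_{i+k},
and rho(k) = gamma(k) / gamma(0). Sigma^2 cancels.
  numerator   = (1)*(0.147) = 0.147.
  denominator = (1)^2 + (0.173)^2 + (0.147)^2 = 1.051538.
  rho(2) = 0.147 / 1.051538 = 0.1398.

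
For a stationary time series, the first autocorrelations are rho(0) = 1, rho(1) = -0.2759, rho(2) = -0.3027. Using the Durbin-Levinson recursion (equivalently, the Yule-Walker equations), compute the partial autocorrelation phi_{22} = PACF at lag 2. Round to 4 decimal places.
\phi_{22} = -0.4100

The PACF at lag k is phi_{kk}, the last component of the solution
to the Yule-Walker system G_k phi = r_k where
  (G_k)_{ij} = rho(|i - j|), (r_k)_i = rho(i), i,j = 1..k.
Equivalently, Durbin-Levinson gives phi_{kk} iteratively:
  phi_{11} = rho(1)
  phi_{kk} = [rho(k) - sum_{j=1..k-1} phi_{k-1,j} rho(k-j)]
            / [1 - sum_{j=1..k-1} phi_{k-1,j} rho(j)],
  phi_{k,j} = phi_{k-1,j} - phi_{kk} phi_{k-1,k-j},  j = 1..k-1.
Step k = 1:
  phi_11 = rho(1) = -0.2759.
Step k = 2:
  phi_22 = [rho(2) - phi_11 rho(1)] / [1 - phi_11 rho(1)] = [-0.3027 - (-0.2759)(-0.2759)] / [1 - (-0.2759)(-0.2759)]
         = -0.37882081 / 0.92387919 = -0.41.
Therefore phi_{22} = -0.4100.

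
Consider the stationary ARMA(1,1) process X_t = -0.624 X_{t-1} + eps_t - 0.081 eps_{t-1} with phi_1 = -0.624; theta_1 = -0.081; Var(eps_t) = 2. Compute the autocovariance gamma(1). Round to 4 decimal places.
\gamma(1) = -2.4258

Multiply the model equation by X_{t-k} and take expectations. With theta_0 = psi_0 = 1 and psi_j the MA(infinity) weights, this gives
  gamma(k) - sum_i phi_i gamma(k-i) = c_k,
  c_k = sigma^2 * sum_{j=k..q} theta_j psi_{j-k}   (c_k = 0 for k > q),
using gamma(-m) = gamma(m).
psi-weights needed (psi_j = theta_j + sum_i phi_i psi_{j-i}):
  psi_1 = theta_1 + phi_1 = -0.081 + (-0.624) = -0.705
Right-hand sides:
  c_0 = sigma^2 (1 + theta_1 psi_1) = 2 * (1 + (-0.081)(-0.705)) = 2 * 1.057105 = 2.11421
  c_1 = sigma^2 theta_1 = 2 * (-0.081) = -0.162
  c_2 = 0
Equations for k = 0 and k = 1 (AR order 1):
  gamma(0) = phi_1 gamma(1) + c_0
  gamma(1) = phi_1 gamma(0) + c_1
Substituting the second into the first: gamma(0) (1 - phi_1^2) = c_0 + phi_1 c_1, so
  gamma(0) = (c_0 + phi_1 c_1) / (1 - phi_1^2) = (2.11421 + (-0.624)(-0.162)) / (1 - (-0.624)^2) = 2.215298 / 0.610624 = 3.627925.
  gamma(1) = phi_1 gamma(0) + c_1 = (-0.624)(3.627925) + (-0.162) = -2.425825.
Therefore gamma(1) = -2.4258 (to 4 decimal places).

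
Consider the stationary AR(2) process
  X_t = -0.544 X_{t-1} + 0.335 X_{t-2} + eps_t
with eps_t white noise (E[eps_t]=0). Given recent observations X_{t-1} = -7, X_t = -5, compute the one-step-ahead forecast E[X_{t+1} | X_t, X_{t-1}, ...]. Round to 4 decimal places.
E[X_{t+1} \mid \mathcal F_t] = 0.3750

For an AR(p) model X_t = c + sum_i phi_i X_{t-i} + eps_t, the
one-step-ahead conditional mean is
  E[X_{t+1} | X_t, ...] = c + sum_i phi_i X_{t+1-i}.
Substitute known values:
  E[X_{t+1} | ...] = (-0.544) * (-5) + (0.335) * (-7)
                   = 0.3750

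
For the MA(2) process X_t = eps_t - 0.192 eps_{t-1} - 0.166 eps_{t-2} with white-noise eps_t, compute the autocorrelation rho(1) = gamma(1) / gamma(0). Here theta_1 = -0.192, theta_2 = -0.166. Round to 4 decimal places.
\rho(1) = -0.1504

For an MA(q) process with theta_0 = 1, the autocovariance is
  gamma(k) = sigma^2 * sum_{i=0..q-k} theta_i * theta_{i+k},
and rho(k) = gamma(k) / gamma(0). Sigma^2 cancels.
  numerator   = (1)*(-0.192) + (-0.192)*(-0.166) = -0.160128.
  denominator = (1)^2 + (-0.192)^2 + (-0.166)^2 = 1.06442.
  rho(1) = -0.160128 / 1.06442 = -0.1504.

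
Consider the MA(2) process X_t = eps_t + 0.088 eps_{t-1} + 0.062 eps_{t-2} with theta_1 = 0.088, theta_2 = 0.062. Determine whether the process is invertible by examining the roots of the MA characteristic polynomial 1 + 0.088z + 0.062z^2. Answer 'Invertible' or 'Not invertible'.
\text{Invertible}

The MA(q) characteristic polynomial is P(z) = 1 + 0.088z + 0.062z^2.
Invertibility requires all roots to lie outside the unit circle, i.e. |z| > 1 for every root.
Set 1 + (0.088) z + (0.062) z^2 = 0, i.e. a z^2 + b z + c = 0 with a = 0.062, b = 0.088, c = 1.
Discriminant D = b^2 - 4ac = (0.088)^2 - 4*(0.062)*1 = 0.007744 - (0.248) = -0.240256.
D < 0, so the roots are the complex-conjugate pair z = (-b +/- i sqrt(-D)) / (2a) = -0.7097 +/- 3.9529i.
For a conjugate pair |z|^2 = z * conj(z) = (product of roots) = c/a = 1/(0.062) = 16.129032, so |z| = sqrt(16.129032) = 4.0161 for both roots.
Moduli of all roots: 4.0161, 4.0161.
All moduli strictly greater than 1? Yes.
Verdict: Invertible.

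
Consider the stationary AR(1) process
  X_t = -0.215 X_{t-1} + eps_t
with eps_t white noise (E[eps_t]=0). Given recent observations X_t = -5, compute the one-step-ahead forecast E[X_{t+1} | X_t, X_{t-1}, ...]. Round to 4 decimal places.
E[X_{t+1} \mid \mathcal F_t] = 1.0750

For an AR(p) model X_t = c + sum_i phi_i X_{t-i} + eps_t, the
one-step-ahead conditional mean is
  E[X_{t+1} | X_t, ...] = c + sum_i phi_i X_{t+1-i}.
Substitute known values:
  E[X_{t+1} | ...] = (-0.215) * (-5)
                   = 1.0750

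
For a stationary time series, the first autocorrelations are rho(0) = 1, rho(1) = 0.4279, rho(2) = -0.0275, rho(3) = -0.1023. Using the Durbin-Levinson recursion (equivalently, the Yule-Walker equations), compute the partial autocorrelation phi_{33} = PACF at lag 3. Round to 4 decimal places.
\phi_{33} = 0.0299

The PACF at lag k is phi_{kk}, the last component of the solution
to the Yule-Walker system G_k phi = r_k where
  (G_k)_{ij} = rho(|i - j|), (r_k)_i = rho(i), i,j = 1..k.
Equivalently, Durbin-Levinson gives phi_{kk} iteratively:
  phi_{11} = rho(1)
  phi_{kk} = [rho(k) - sum_{j=1..k-1} phi_{k-1,j} rho(k-j)]
            / [1 - sum_{j=1..k-1} phi_{k-1,j} rho(j)],
  phi_{k,j} = phi_{k-1,j} - phi_{kk} phi_{k-1,k-j},  j = 1..k-1.
Step k = 1:
  phi_11 = rho(1) = 0.4279.
Step k = 2:
  phi_22 = [rho(2) - phi_11 rho(1)] / [1 - phi_11 rho(1)] = [-0.0275 - (0.4279)(0.4279)] / [1 - (0.4279)(0.4279)]
         = -0.21059841 / 0.81690159 = -0.257801.
  Update: phi_21 = phi_11 - phi_22 phi_11 = 0.4279 - (-0.257801)(0.4279) = 0.538213.
Step k = 3:
  phi_33 = [rho(3) - phi_21 rho(2) - phi_22 rho(1)] / [1 - phi_21 rho(1) - phi_22 rho(2)]
    numerator   = -0.1023 - (0.538213)(-0.0275) - (-0.257801)(0.4279) = 0.0228141
    denominator = 1 - (0.538213)(0.4279) - (-0.257801)(-0.0275) = 0.76260902
  phi_33 = 0.0228141 / 0.76260902 = 0.0299.
Therefore phi_{33} = 0.0299.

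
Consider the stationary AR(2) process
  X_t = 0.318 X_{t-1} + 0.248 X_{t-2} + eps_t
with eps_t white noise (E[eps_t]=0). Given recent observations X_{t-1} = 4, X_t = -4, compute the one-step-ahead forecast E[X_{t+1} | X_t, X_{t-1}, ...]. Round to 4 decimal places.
E[X_{t+1} \mid \mathcal F_t] = -0.2800

For an AR(p) model X_t = c + sum_i phi_i X_{t-i} + eps_t, the
one-step-ahead conditional mean is
  E[X_{t+1} | X_t, ...] = c + sum_i phi_i X_{t+1-i}.
Substitute known values:
  E[X_{t+1} | ...] = (0.318) * (-4) + (0.248) * (4)
                   = -0.2800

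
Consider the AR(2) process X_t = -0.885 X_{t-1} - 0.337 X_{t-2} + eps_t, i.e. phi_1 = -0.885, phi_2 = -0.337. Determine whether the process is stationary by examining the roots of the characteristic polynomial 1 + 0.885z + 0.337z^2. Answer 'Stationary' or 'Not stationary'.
\text{Stationary}

The AR(p) characteristic polynomial is P(z) = 1 + 0.885z + 0.337z^2.
Stationarity requires all roots to lie outside the unit circle, i.e. |z| > 1 for every root.
Set 1 + (0.885) z + (0.337) z^2 = 0, i.e. a z^2 + b z + c = 0 with a = 0.337, b = 0.885, c = 1.
Discriminant D = b^2 - 4ac = (0.885)^2 - 4*(0.337)*1 = 0.783225 - (1.348) = -0.564775.
D < 0, so the roots are the complex-conjugate pair z = (-b +/- i sqrt(-D)) / (2a) = -1.3131 +/- 1.115i.
For a conjugate pair |z|^2 = z * conj(z) = (product of roots) = c/a = 1/(0.337) = 2.967359, so |z| = sqrt(2.967359) = 1.7226 for both roots.
Moduli of all roots: 1.7226, 1.7226.
All moduli strictly greater than 1? Yes.
Verdict: Stationary.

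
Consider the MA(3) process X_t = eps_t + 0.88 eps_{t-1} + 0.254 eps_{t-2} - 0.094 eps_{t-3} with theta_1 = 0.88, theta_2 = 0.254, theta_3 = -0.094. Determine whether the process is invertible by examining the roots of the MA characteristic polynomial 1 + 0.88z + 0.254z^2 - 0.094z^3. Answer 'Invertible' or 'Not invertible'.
\text{Invertible}

The MA(q) characteristic polynomial is P(z) = 1 + 0.88z + 0.254z^2 - 0.094z^3.
Invertibility requires all roots to lie outside the unit circle, i.e. |z| > 1 for every root.
Degree 3: look for a simple real root z0 first, then factor out (1 - z/z0) and solve the remaining quadratic.
Testing z0 = 5: P(5) = 1 + (0.88)(5) + (0.254)(5)^2 + (-0.094)(5)^3
  = 1 + (4.4) + (6.35) + (-11.75) = 0.  So z_0 = 5 is a root, |z_0| = 5.
Divide out the factor (1 - 0.2 z) = (1 - z/z0) (since 1/z0 = 0.2):
  P(z) = (1 - 0.2 z)(1 + (1.08) z + (0.47) z^2)
  [check: z-coef 1.08 - (0.2) = 0.88; z^2-coef 0.47 - (0.2)(1.08) = 0.254; z^3-coef -(0.2)(0.47) = -0.094.]
Remaining roots from the quadratic factor 1 + (1.08) z + (0.47) z^2:
  Set 1 + (1.08) z + (0.47) z^2 = 0, i.e. a z^2 + b z + c = 0 with a = 0.47, b = 1.08, c = 1.
  Discriminant D = b^2 - 4ac = (1.08)^2 - 4*(0.47)*1 = 1.1664 - (1.88) = -0.7136.
  D < 0, so the roots are the complex-conjugate pair z = (-b +/- i sqrt(-D)) / (2a) = -1.1489 +/- 0.8987i.
  For a conjugate pair |z|^2 = z * conj(z) = (product of roots) = c/a = 1/(0.47) = 2.12766, so |z| = sqrt(2.12766) = 1.4586 for both roots.
Moduli of all roots: 5.0000, 1.4586, 1.4586.
All moduli strictly greater than 1? Yes.
Verdict: Invertible.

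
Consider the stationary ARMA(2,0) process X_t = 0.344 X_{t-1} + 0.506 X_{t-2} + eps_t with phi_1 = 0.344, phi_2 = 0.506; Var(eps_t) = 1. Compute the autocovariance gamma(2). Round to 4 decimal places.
\gamma(2) = 1.9455

Multiply the model equation by X_{t-k} and take expectations. With theta_0 = psi_0 = 1 and psi_j the MA(infinity) weights, this gives
  gamma(k) - sum_i phi_i gamma(k-i) = c_k,
  c_k = sigma^2 * sum_{j=k..q} theta_j psi_{j-k}   (c_k = 0 for k > q),
using gamma(-m) = gamma(m).
Pure AR (q = 0): c_0 = sigma^2 = 1, c_k = 0 for k >= 1.
Equations for k = 0, 1, 2 (AR order 2, c_2 = 0):
  (E0) gamma(0) = phi_1 gamma(1) + phi_2 gamma(2) + c_0
  (E1) gamma(1) = phi_1 gamma(0) + phi_2 gamma(1) + c_1
  (E2) gamma(2) = phi_1 gamma(1) + phi_2 gamma(0)
From (E1): gamma(1) = A gamma(0) + B with
  A = phi_1 / (1 - phi_2) = 0.344 / 0.494 = 0.696356,   B = c_1 / (1 - phi_2) = 0 / 0.494 = 0.
Insert (E2) into (E0): gamma(0) (1 - phi_2^2) = phi_1 (1 + phi_2) gamma(1) + c_0.
  phi_1 (1 + phi_2) = (0.344)(1.506) = 0.518064,   1 - phi_2^2 = 0.743964.
Replace gamma(1) by A gamma(0) + B and collect gamma(0):
  gamma(0) [0.743964 - (0.518064)(0.696356)] = c_0 = 1
  gamma(0) * 0.383207 = 1
  gamma(0) = 1 / 0.383207 = 2.609556.
  gamma(1) = A gamma(0) = (0.696356)(2.609556) = 1.817181.
  gamma(2) = phi_1 gamma(1) + phi_2 gamma(0) = (0.344)(1.817181) + (0.506)(2.609556) = 1.945546.
Therefore gamma(2) = 1.9455 (to 4 decimal places).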